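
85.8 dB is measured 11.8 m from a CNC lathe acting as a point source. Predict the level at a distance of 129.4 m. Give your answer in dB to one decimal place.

65.0 dB

For a point source, L₂ = L₁ − 20·log₁₀(r₂/r₁).
L₂ = 85.8 − 20·log₁₀(129.4/11.8) = 85.8 − 20.801 = 65.00 dB.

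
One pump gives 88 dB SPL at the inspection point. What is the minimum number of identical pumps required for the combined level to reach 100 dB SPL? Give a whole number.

The shortfall is 100 − 88 = 12.0 dB, and N units add 10·log₁₀ N, so need 10·log₁₀ N ≥ 12.0.
N ≥ 10^(12.0/10) = 15.849, so N = 16.

16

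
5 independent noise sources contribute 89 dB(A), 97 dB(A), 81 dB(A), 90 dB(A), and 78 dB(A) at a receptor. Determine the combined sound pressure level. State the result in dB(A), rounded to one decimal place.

For uncorrelated sources the intensities add, so convert each level to linear form, sum, and take 10·log₁₀ of the total.
Σ 10^(L/10) = 10^(89/10) + 10^(97/10) + 10^(81/10) + 10^(90/10) + 10^(78/10) = 6.995e+09.
L_total = 10·log₁₀(6.995e+09) = 98.45 dB(A).

98.4 dB(A)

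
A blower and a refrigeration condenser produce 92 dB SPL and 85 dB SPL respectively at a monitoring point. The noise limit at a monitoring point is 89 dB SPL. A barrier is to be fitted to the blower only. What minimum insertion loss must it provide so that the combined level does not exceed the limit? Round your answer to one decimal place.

Fixed contribution from the other source: Σ 10^(L/10) = 10^(85/10) = 3.162e+08 (85.00 dB SPL).
To meet 89 dB SPL overall, the treated blower may contribute at most 10^(89/10) − 3.162e+08 = 4.781e+08, i.e. 86.80 dB SPL.
Required insertion loss = 92 − 86.80 = 5.20 dB.

5.2 dB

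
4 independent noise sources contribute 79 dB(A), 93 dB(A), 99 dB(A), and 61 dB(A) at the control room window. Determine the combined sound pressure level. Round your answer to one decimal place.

100.0 dB(A)

For uncorrelated sources the intensities add, so convert each level to linear form, sum, and take 10·log₁₀ of the total.
Σ 10^(L/10) = 10^(79/10) + 10^(93/10) + 10^(99/10) + 10^(61/10) = 1.002e+10.
L_total = 10·log₁₀(1.002e+10) = 100.01 dB(A).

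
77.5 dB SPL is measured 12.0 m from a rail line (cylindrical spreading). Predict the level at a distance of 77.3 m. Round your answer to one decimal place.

For a line source, L₂ = L₁ − 10·log₁₀(r₂/r₁).
L₂ = 77.5 − 10·log₁₀(77.3/12.0) = 77.5 − 8.090 = 69.41 dB SPL.

69.4 dB SPL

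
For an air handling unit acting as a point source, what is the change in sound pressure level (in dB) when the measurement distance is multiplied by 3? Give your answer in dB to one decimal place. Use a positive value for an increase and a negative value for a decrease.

-9.5 dB

With spherical spreading the level changes by −20·log₁₀(r₂/r₁).
ΔL = −20·log₁₀(3) = -9.54 dB.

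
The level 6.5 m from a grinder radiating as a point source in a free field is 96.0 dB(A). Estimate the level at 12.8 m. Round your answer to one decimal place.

Spherical spreading from a point source gives a 20·log₁₀(r₂/r₁) drop.
L₂ = 96.0 − 20·log₁₀(12.8/6.5) = 96.0 − 5.886 = 90.11 dB(A).

90.1 dB(A)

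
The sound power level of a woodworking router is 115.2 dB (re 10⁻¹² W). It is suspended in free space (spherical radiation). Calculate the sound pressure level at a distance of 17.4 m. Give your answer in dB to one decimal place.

79.4 dB

Free-field spherical radiation: L_p = L_w − 10·log₁₀(4π·r²), r = 17.4 m.
4π·r² = 3805 m², 10·log₁₀ of that is 35.803 dB.
L_p = 115.2 − 35.803 = 79.40 dB.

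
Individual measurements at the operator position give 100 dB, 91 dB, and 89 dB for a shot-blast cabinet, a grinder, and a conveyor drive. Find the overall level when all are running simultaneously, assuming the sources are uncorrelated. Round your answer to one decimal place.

100.8 dB

Incoherent sources combine by intensity addition: L_total = 10·log₁₀(Σ 10^(L_i/10)).
Σ 10^(L/10) = 10^(100/10) + 10^(91/10) + 10^(89/10) = 1.205e+10.
L_total = 10·log₁₀(1.205e+10) = 100.81 dB.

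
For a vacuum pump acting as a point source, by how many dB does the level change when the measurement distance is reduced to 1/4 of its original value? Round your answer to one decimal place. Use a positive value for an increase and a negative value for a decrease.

+12.0 dB

A point source loses 6 dB per doubling of distance; generally ΔL = −20·log₁₀(r₂/r₁).
ΔL = −20·log₁₀(0.25) = +12.04 dB.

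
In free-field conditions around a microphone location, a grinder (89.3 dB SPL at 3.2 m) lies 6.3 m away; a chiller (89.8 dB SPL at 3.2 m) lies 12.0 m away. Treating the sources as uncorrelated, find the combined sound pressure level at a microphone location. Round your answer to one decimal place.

First find each source's level at the receiver (point-source: −20·log₁₀(r/r_ref)), then combine on an intensity basis.
grinder: 89.3 − 20·log₁₀(6.3/3.2) = 89.3 − 5.88 = 83.42 dB SPL.
chiller: 89.8 − 20·log₁₀(12.0/3.2) = 89.8 − 11.48 = 78.32 dB SPL.
Σ 10^(L/10) = 2.875e+08 → L_total = 10·log₁₀(2.875e+08) = 84.59 dB SPL.

84.6 dB SPL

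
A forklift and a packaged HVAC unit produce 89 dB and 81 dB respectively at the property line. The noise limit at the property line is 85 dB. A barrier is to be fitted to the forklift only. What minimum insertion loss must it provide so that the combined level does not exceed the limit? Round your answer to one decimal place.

Everything except the forklift sums to 10^(81/10) = 1.259e+08 in linear terms, 81.00 dB.
The limit corresponds to 10^(85/10) = 3.162e+08; subtracting the fixed part leaves 1.903e+08 for the forklift, i.e. 82.80 dB.
So the forklift must be reduced from 89 to 82.80 dB: IL = 6.20 dB.

6.2 dB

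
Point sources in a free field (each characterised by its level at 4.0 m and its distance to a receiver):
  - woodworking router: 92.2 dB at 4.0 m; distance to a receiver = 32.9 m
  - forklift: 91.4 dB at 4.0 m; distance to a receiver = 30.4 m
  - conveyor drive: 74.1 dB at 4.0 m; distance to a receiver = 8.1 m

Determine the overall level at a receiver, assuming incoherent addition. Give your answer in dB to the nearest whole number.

77 dB

Propagate each source to the receiver with L = L_ref − 20·log₁₀(r/r_ref), then add intensities.
woodworking router: 92.2 − 20·log₁₀(32.9/4.0) = 92.2 − 18.30 = 73.90 dB.
forklift: 91.4 − 20·log₁₀(30.4/4.0) = 91.4 − 17.62 = 73.78 dB.
conveyor drive: 74.1 − 20·log₁₀(8.1/4.0) = 74.1 − 6.13 = 67.97 dB.
Σ 10^(L/10) = 5.470e+07 → L_total = 10·log₁₀(5.470e+07) = 77.38 dB.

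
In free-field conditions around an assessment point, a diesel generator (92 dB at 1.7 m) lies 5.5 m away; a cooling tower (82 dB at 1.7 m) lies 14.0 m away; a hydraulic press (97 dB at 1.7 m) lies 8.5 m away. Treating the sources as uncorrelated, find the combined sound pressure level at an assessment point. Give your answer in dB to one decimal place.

Apply inverse-square spreading to bring every level to the receiver, then sum 10^(L/10).
diesel generator: 92 − 20·log₁₀(5.5/1.7) = 92 − 10.20 = 81.80 dB.
cooling tower: 82 − 20·log₁₀(14.0/1.7) = 82 − 18.31 = 63.69 dB.
hydraulic press: 97 − 20·log₁₀(8.5/1.7) = 97 − 13.98 = 83.02 dB.
Σ 10^(L/10) = 3.542e+08 → L_total = 10·log₁₀(3.542e+08) = 85.49 dB.

85.5 dB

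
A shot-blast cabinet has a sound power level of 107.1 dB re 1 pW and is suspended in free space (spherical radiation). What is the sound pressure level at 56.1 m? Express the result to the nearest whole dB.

61 dB

L_p = L_w − 10·log₁₀(4π·r²) with r = 56.1 m.
4π·r² = 3.955e+04 m², 10·log₁₀ of that is 45.971 dB.
L_p = 107.1 − 45.971 = 61.13 dB.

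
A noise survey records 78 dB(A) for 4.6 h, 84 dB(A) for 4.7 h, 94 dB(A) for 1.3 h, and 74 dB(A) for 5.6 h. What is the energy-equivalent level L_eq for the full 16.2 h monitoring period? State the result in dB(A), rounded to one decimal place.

Weight each interval's intensity by its duration and average over T = 16.2 h:
Σ tᵢ·10^(Lᵢ/10) = 4.6·10^(78/10) + 4.7·10^(84/10) + 1.3·10^(94/10) + 5.6·10^(74/10) = 4.877e+09.
L_eq = 10·log₁₀(4.877e+09/16.2) = 84.79 dB(A).

84.8 dB(A)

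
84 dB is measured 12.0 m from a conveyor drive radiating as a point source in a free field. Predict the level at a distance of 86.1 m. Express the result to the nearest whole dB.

67 dB

Spherical spreading from a point source gives a 20·log₁₀(r₂/r₁) drop.
L₂ = 84 − 20·log₁₀(86.1/12.0) = 84 − 17.116 = 66.88 dB.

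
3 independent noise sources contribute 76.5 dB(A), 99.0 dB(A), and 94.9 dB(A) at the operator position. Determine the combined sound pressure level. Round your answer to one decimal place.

100.4 dB(A)

For uncorrelated sources the intensities add, so convert each level to linear form, sum, and take 10·log₁₀ of the total.
Σ 10^(L/10) = 10^(76.5/10) + 10^(99.0/10) + 10^(94.9/10) = 1.108e+10.
L_total = 10·log₁₀(1.108e+10) = 100.44 dB(A).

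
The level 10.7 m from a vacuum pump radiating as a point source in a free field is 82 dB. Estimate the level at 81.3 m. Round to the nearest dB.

Point-source attenuation: ΔL = 20·log₁₀(r₂/r₁) = 20·log₁₀(81.3/10.7) = 17.614 dB.
L₂ = 82 − 20·log₁₀(81.3/10.7) = 82 − 17.614 = 64.39 dB.

64 dB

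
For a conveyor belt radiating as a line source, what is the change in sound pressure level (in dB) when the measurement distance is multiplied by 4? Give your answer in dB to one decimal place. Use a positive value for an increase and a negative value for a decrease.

-6.0 dB

Line-source spreading: ΔL = −10·log₁₀(r₂/r₁).
ΔL = −10·log₁₀(4) = -6.02 dB.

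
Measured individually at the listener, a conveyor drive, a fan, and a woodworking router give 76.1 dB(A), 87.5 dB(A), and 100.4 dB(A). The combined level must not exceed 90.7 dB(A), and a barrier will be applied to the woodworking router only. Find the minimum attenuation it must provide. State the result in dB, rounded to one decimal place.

Everything except the woodworking router sums to 10^(76.1/10) + 10^(87.5/10) = 6.031e+08 in linear terms, 87.80 dB(A).
The limit corresponds to 10^(90.7/10) = 1.175e+09; subtracting the fixed part leaves 5.718e+08 for the woodworking router, i.e. 87.57 dB(A).
So the woodworking router must be reduced from 100.4 to 87.57 dB(A): IL = 12.83 dB.

12.8 dB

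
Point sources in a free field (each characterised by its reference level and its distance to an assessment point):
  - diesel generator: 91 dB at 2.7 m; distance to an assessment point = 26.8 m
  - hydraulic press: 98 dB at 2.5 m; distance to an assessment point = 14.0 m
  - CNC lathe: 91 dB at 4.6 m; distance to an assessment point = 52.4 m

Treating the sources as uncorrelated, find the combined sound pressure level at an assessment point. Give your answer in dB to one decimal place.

Propagate each source to the receiver with L = L_ref − 20·log₁₀(r/r_ref), then add intensities.
diesel generator: 91 − 20·log₁₀(26.8/2.7) = 91 − 19.94 = 71.06 dB.
hydraulic press: 98 − 20·log₁₀(14.0/2.5) = 98 − 14.96 = 83.04 dB.
CNC lathe: 91 − 20·log₁₀(52.4/4.6) = 91 − 21.13 = 69.87 dB.
Σ 10^(L/10) = 2.237e+08 → L_total = 10·log₁₀(2.237e+08) = 83.50 dB.

83.5 dB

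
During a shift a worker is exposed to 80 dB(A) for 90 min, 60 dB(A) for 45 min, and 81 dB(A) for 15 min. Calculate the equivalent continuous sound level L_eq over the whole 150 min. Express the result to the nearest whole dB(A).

79 dB(A)

L_eq = 10·log₁₀[(1/T)·Σ tᵢ·10^(Lᵢ/10)] with T = 150 min.
Σ tᵢ·10^(Lᵢ/10) = 90·10^(80/10) + 45·10^(60/10) + 15·10^(81/10) = 1.093e+10.
L_eq = 10·log₁₀(1.093e+10/150) = 78.63 dB(A).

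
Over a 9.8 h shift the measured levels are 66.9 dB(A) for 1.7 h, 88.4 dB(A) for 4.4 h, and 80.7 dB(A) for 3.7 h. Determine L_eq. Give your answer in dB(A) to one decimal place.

Weight each interval's intensity by its duration and average over T = 9.8 h:
Σ tᵢ·10^(Lᵢ/10) = 1.7·10^(66.9/10) + 4.4·10^(88.4/10) + 3.7·10^(80.7/10) = 3.487e+09.
L_eq = 10·log₁₀(3.487e+09/9.8) = 85.51 dB(A).

85.5 dB(A)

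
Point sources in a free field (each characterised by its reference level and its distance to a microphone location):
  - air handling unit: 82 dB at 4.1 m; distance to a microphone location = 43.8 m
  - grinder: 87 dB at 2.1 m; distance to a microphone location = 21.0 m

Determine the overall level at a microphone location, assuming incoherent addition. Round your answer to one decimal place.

Propagate each source to the receiver with L = L_ref − 20·log₁₀(r/r_ref), then add intensities.
air handling unit: 82 − 20·log₁₀(43.8/4.1) = 82 − 20.57 = 61.43 dB.
grinder: 87 − 20·log₁₀(21.0/2.1) = 87 − 20.00 = 67.00 dB.
Σ 10^(L/10) = 6.401e+06 → L_total = 10·log₁₀(6.401e+06) = 68.06 dB.

68.1 dB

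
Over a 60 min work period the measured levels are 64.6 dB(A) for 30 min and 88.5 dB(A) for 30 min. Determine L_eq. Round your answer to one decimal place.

The energy average is taken in the linear domain: L_eq = 10·log₁₀[(Σ tᵢ·10^(Lᵢ/10))/T], T = 60 min.
Σ tᵢ·10^(Lᵢ/10) = 30·10^(64.6/10) + 30·10^(88.5/10) = 2.132e+10.
L_eq = 10·log₁₀(2.132e+10/60) = 85.51 dB(A).

85.5 dB(A)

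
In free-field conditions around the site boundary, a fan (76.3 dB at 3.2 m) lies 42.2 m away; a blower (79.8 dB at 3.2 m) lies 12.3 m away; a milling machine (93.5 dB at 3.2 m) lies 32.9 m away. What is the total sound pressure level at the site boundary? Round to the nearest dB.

74 dB

Apply inverse-square spreading to bring every level to the receiver, then sum 10^(L/10).
fan: 76.3 − 20·log₁₀(42.2/3.2) = 76.3 − 22.40 = 53.90 dB.
blower: 79.8 − 20·log₁₀(12.3/3.2) = 79.8 − 11.70 = 68.10 dB.
milling machine: 93.5 − 20·log₁₀(32.9/3.2) = 93.5 − 20.24 = 73.26 dB.
Σ 10^(L/10) = 2.789e+07 → L_total = 10·log₁₀(2.789e+07) = 74.45 dB.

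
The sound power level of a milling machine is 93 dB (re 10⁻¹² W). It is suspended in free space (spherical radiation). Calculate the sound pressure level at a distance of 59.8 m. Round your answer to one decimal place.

L_p = L_w − 10·log₁₀(4π·r²) with r = 59.8 m.
4π·r² = 4.494e+04 m², 10·log₁₀ of that is 46.526 dB.
L_p = 93 − 46.526 = 46.47 dB.

46.5 dB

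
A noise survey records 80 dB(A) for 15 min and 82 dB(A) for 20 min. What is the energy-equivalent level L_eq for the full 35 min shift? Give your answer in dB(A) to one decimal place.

81.3 dB(A)

The energy average is taken in the linear domain: L_eq = 10·log₁₀[(Σ tᵢ·10^(Lᵢ/10))/T], T = 35 min.
Σ tᵢ·10^(Lᵢ/10) = 15·10^(80/10) + 20·10^(82/10) = 4.670e+09.
L_eq = 10·log₁₀(4.670e+09/35) = 81.25 dB(A).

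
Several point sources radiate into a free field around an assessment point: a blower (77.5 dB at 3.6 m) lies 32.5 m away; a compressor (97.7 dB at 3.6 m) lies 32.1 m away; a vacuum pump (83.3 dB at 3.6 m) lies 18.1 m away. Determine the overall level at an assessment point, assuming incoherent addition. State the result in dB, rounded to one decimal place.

First find each source's level at the receiver (point-source: −20·log₁₀(r/r_ref)), then combine on an intensity basis.
blower: 77.5 − 20·log₁₀(32.5/3.6) = 77.5 − 19.11 = 58.39 dB.
compressor: 97.7 − 20·log₁₀(32.1/3.6) = 97.7 − 19.00 = 78.70 dB.
vacuum pump: 83.3 − 20·log₁₀(18.1/3.6) = 83.3 − 14.03 = 69.27 dB.
Σ 10^(L/10) = 8.321e+07 → L_total = 10·log₁₀(8.321e+07) = 79.20 dB.

79.2 dB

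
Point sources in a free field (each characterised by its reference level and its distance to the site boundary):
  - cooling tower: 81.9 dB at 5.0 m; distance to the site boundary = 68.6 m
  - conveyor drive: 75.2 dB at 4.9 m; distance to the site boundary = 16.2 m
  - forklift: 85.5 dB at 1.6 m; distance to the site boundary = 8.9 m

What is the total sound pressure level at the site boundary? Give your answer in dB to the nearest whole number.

Propagate each source to the receiver with L = L_ref − 20·log₁₀(r/r_ref), then add intensities.
cooling tower: 81.9 − 20·log₁₀(68.6/5.0) = 81.9 − 22.75 = 59.15 dB.
conveyor drive: 75.2 − 20·log₁₀(16.2/4.9) = 75.2 − 10.39 = 64.81 dB.
forklift: 85.5 − 20·log₁₀(8.9/1.6) = 85.5 − 14.91 = 70.59 dB.
Σ 10^(L/10) = 1.532e+07 → L_total = 10·log₁₀(1.532e+07) = 71.85 dB.

72 dB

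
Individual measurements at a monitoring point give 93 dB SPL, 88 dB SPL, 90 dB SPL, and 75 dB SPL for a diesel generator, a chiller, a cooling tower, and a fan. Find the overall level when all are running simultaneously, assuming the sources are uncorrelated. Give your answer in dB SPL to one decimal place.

For uncorrelated sources the intensities add, so convert each level to linear form, sum, and take 10·log₁₀ of the total.
Σ 10^(L/10) = 10^(93/10) + 10^(88/10) + 10^(90/10) + 10^(75/10) = 3.658e+09.
L_total = 10·log₁₀(3.658e+09) = 95.63 dB SPL.

95.6 dB SPL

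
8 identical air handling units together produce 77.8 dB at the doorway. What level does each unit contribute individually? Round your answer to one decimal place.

68.8 dB

Dividing the total intensity by 8 lowers the level by 10·log₁₀ 8 = 9.031 dB: L₁ = 77.8 − 9.031.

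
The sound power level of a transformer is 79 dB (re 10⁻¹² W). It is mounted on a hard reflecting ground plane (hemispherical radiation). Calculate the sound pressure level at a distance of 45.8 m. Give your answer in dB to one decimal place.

The power spreads over a hemisphere of area 2π·r², so L_p = L_w − 10·log₁₀(2π·r²).
2π·r² = 1.318e+04 m², 10·log₁₀ of that is 41.199 dB.
L_p = 79 − 41.199 = 37.80 dB.

37.8 dB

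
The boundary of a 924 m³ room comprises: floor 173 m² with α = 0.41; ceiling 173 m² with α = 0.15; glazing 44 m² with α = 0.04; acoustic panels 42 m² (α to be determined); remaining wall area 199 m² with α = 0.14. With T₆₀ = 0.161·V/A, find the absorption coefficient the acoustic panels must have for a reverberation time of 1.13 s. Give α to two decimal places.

Required total absorption A = 0.161·924/1.13 = 131.65 m².
Absorption from the other surfaces = 173·0.41 + 173·0.15 + 44·0.04 + 199·0.14 = 126.50 m², so the acoustic panels must supply 5.15 m² over 42 m².
α = 5.15/42 = 0.123.

0.12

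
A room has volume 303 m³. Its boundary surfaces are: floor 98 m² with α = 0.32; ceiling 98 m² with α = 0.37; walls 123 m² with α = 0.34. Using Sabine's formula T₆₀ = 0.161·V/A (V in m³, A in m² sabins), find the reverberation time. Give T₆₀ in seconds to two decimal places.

Summing Sᵢαᵢ: 98·0.32 + 98·0.37 + 123·0.34 = 109.44 m².
T₆₀ = 0.161·V/A = 0.161·303/109.44 = 0.446 s.

0.45 s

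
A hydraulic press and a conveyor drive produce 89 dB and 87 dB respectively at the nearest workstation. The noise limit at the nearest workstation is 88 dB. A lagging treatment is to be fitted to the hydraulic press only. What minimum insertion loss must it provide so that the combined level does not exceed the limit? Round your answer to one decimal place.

The untreated sources together contribute 10^(87/10) = 5.012e+08, i.e. 87.00 dB.
The limit corresponds to 10^(88/10) = 6.310e+08; subtracting the fixed part leaves 1.298e+08 for the hydraulic press, i.e. 81.13 dB.
So the hydraulic press must be reduced from 89 to 81.13 dB: IL = 7.87 dB.

7.9 dB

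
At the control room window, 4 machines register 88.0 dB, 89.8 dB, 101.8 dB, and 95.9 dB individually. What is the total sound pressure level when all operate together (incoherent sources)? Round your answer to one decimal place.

103.1 dB

Incoherent sources combine by intensity addition: L_total = 10·log₁₀(Σ 10^(L_i/10)).
Σ 10^(L/10) = 10^(88.0/10) + 10^(89.8/10) + 10^(101.8/10) + 10^(95.9/10) = 2.061e+10.
L_total = 10·log₁₀(2.061e+10) = 103.14 dB.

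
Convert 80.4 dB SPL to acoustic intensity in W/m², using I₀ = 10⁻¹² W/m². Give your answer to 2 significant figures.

L = 10·log₁₀(I/I₀) ⇒ I = I₀·10^(L/10) = 10⁻¹² × 10^8.04.

0.00011 W/m²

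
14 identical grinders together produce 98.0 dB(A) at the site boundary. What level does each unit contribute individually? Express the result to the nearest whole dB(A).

14 equal contributions raise the level by 10·log₁₀ 14 = 11.461 dB, so each unit alone gives 98.0 − 11.461.

87 dB(A)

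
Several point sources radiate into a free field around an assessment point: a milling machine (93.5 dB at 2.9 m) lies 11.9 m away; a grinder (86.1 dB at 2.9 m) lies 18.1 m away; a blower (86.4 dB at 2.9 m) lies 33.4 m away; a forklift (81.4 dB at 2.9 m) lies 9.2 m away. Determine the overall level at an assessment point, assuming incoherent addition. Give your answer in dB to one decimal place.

82.1 dB

Apply inverse-square spreading to bring every level to the receiver, then sum 10^(L/10).
milling machine: 93.5 − 20·log₁₀(11.9/2.9) = 93.5 − 12.26 = 81.24 dB.
grinder: 86.1 − 20·log₁₀(18.1/2.9) = 86.1 − 15.91 = 70.19 dB.
blower: 86.4 − 20·log₁₀(33.4/2.9) = 86.4 − 21.23 = 65.17 dB.
forklift: 81.4 − 20·log₁₀(9.2/2.9) = 81.4 − 10.03 = 71.37 dB.
Σ 10^(L/10) = 1.604e+08 → L_total = 10·log₁₀(1.604e+08) = 82.05 dB.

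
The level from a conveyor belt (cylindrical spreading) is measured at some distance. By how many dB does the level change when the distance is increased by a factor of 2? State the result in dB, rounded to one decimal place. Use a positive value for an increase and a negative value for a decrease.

-3.0 dB

A line source loses 3 dB per doubling of distance; generally ΔL = −10·log₁₀(r₂/r₁).
ΔL = −10·log₁₀(2) = -3.01 dB.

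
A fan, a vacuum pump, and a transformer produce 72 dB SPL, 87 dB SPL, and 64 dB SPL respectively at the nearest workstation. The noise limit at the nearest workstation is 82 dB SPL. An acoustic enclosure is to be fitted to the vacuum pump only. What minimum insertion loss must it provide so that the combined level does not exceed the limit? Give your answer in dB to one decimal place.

Fixed contribution from the other sources: Σ 10^(L/10) = 10^(72/10) + 10^(64/10) = 1.836e+07 (72.64 dB SPL).
To meet 82 dB SPL overall, the treated vacuum pump may contribute at most 10^(82/10) − 1.836e+07 = 1.401e+08, i.e. 81.47 dB SPL.
Required insertion loss = 87 − 81.47 = 5.53 dB.

5.5 dB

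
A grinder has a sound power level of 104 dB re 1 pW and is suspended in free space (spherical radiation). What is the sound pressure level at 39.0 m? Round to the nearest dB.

61 dB

L_p = L_w − 10·log₁₀(4π·r²) with r = 39.0 m.
4π·r² = 1.911e+04 m², 10·log₁₀ of that is 42.813 dB.
L_p = 104 − 42.813 = 61.19 dB.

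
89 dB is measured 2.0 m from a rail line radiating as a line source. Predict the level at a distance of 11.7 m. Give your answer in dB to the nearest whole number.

81 dB

Line-source attenuation: ΔL = 10·log₁₀(r₂/r₁) = 10·log₁₀(11.7/2.0) = 7.672 dB.
L₂ = 89 − 10·log₁₀(11.7/2.0) = 89 − 7.672 = 81.33 dB.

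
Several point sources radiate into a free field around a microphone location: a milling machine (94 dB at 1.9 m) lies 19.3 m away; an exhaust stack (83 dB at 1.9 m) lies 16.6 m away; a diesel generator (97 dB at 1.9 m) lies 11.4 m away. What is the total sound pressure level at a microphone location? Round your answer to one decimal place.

Apply inverse-square spreading to bring every level to the receiver, then sum 10^(L/10).
milling machine: 94 − 20·log₁₀(19.3/1.9) = 94 − 20.14 = 73.86 dB.
exhaust stack: 83 − 20·log₁₀(16.6/1.9) = 83 − 18.83 = 64.17 dB.
diesel generator: 97 − 20·log₁₀(11.4/1.9) = 97 − 15.56 = 81.44 dB.
Σ 10^(L/10) = 1.662e+08 → L_total = 10·log₁₀(1.662e+08) = 82.21 dB.

82.2 dB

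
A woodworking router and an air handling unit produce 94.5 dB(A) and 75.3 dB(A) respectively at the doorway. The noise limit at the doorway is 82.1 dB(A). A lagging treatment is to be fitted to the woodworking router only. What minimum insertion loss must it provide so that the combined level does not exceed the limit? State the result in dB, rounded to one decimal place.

Fixed contribution from the other source: Σ 10^(L/10) = 10^(75.3/10) = 3.388e+07 (75.30 dB(A)).
To meet 82.1 dB(A) overall, the treated woodworking router may contribute at most 10^(82.1/10) − 3.388e+07 = 1.283e+08, i.e. 81.08 dB(A).
So the woodworking router must be reduced from 94.5 to 81.08 dB(A): IL = 13.42 dB.

13.4 dB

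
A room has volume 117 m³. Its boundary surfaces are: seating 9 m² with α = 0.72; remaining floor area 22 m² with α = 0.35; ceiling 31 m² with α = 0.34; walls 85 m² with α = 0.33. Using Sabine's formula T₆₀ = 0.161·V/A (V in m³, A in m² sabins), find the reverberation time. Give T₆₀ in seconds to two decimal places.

Total absorption A = 9·0.72 + 22·0.35 + 31·0.34 + 85·0.33 = 52.77 m² sabins.
T₆₀ = 0.161·V/A = 0.161·117/52.77 = 0.357 s.

0.36 s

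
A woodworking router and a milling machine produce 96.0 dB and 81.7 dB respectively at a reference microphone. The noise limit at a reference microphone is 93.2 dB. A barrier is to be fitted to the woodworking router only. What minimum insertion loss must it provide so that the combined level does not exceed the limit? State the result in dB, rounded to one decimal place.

Fixed contribution from the other source: Σ 10^(L/10) = 10^(81.7/10) = 1.479e+08 (81.70 dB).
The limit corresponds to 10^(93.2/10) = 2.089e+09; subtracting the fixed part leaves 1.941e+09 for the woodworking router, i.e. 92.88 dB.
So the woodworking router must be reduced from 96.0 to 92.88 dB: IL = 3.12 dB.

3.1 dB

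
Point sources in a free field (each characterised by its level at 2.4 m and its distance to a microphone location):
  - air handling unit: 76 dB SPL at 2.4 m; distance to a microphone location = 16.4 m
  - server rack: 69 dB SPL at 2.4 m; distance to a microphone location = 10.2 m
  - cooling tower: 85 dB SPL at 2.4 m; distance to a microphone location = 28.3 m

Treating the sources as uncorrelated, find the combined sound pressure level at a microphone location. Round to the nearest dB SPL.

Apply inverse-square spreading to bring every level to the receiver, then sum 10^(L/10).
air handling unit: 76 − 20·log₁₀(16.4/2.4) = 76 − 16.69 = 59.31 dB SPL.
server rack: 69 − 20·log₁₀(10.2/2.4) = 69 − 12.57 = 56.43 dB SPL.
cooling tower: 85 − 20·log₁₀(28.3/2.4) = 85 − 21.43 = 63.57 dB SPL.
Σ 10^(L/10) = 3.567e+06 → L_total = 10·log₁₀(3.567e+06) = 65.52 dB SPL.

66 dB SPL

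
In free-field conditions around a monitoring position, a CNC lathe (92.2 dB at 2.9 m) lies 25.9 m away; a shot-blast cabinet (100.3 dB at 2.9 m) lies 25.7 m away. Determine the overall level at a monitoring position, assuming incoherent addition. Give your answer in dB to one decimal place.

82.0 dB

First find each source's level at the receiver (point-source: −20·log₁₀(r/r_ref)), then combine on an intensity basis.
CNC lathe: 92.2 − 20·log₁₀(25.9/2.9) = 92.2 − 19.02 = 73.18 dB.
shot-blast cabinet: 100.3 − 20·log₁₀(25.7/2.9) = 100.3 − 18.95 = 81.35 dB.
Σ 10^(L/10) = 1.572e+08 → L_total = 10·log₁₀(1.572e+08) = 81.97 dB.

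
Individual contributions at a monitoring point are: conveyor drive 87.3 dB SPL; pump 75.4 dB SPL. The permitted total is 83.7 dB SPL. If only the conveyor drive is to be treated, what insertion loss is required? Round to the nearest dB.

4 dB

The untreated sources together contribute 10^(75.4/10) = 3.467e+07, i.e. 75.40 dB SPL.
The limit corresponds to 10^(83.7/10) = 2.344e+08; subtracting the fixed part leaves 1.997e+08 for the conveyor drive, i.e. 83.00 dB SPL.
Required insertion loss = 87.3 − 83.00 = 4.30 dB.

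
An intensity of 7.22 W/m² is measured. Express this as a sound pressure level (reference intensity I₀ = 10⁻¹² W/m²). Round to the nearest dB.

Dividing by I₀ shifts the exponent by 12: I/I₀ = 7.22×10^12.
L = 10·(0.8585 + 12) = 128.59 dB.

129 dB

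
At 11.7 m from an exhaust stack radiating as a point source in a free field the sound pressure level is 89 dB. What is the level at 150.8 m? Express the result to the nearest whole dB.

67 dB

Spherical spreading from a point source gives a 20·log₁₀(r₂/r₁) drop.
L₂ = 89 − 20·log₁₀(150.8/11.7) = 89 − 22.204 = 66.80 dB.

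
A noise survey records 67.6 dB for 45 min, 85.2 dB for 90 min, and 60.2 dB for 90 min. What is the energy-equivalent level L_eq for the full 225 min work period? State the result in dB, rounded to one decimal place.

L_eq = 10·log₁₀[(1/T)·Σ tᵢ·10^(Lᵢ/10)] with T = 225 min.
Σ tᵢ·10^(Lᵢ/10) = 45·10^(67.6/10) + 90·10^(85.2/10) + 90·10^(60.2/10) = 3.015e+10.
L_eq = 10·log₁₀(3.015e+10/225) = 81.27 dB.

81.3 dB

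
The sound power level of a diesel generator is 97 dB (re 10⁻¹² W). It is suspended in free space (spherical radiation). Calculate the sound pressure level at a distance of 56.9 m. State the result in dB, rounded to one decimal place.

50.9 dB

The power spreads over a sphere of area 4π·r², so L_p = L_w − 10·log₁₀(4π·r²).
4π·r² = 4.069e+04 m², 10·log₁₀ of that is 46.094 dB.
L_p = 97 − 46.094 = 50.91 dB.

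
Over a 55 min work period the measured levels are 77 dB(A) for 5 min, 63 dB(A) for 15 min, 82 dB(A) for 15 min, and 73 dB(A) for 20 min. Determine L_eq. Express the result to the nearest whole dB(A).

77 dB(A)

The energy average is taken in the linear domain: L_eq = 10·log₁₀[(Σ tᵢ·10^(Lᵢ/10))/T], T = 55 min.
Σ tᵢ·10^(Lᵢ/10) = 5·10^(77/10) + 15·10^(63/10) + 15·10^(82/10) + 20·10^(73/10) = 3.057e+09.
L_eq = 10·log₁₀(3.057e+09/55) = 77.45 dB(A).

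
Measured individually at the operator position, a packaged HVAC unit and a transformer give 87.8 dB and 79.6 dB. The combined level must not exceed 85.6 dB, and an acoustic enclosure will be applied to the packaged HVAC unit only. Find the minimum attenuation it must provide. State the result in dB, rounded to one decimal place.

Fixed contribution from the other source: Σ 10^(L/10) = 10^(79.6/10) = 9.120e+07 (79.60 dB).
The limit corresponds to 10^(85.6/10) = 3.631e+08; subtracting the fixed part leaves 2.719e+08 for the packaged HVAC unit, i.e. 84.34 dB.
So the packaged HVAC unit must be reduced from 87.8 to 84.34 dB: IL = 3.46 dB.

3.5 dB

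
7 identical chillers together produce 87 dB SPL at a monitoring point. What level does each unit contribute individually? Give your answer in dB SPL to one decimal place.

78.5 dB SPL

7 equal contributions raise the level by 10·log₁₀ 7 = 8.451 dB, so each unit alone gives 87 − 8.451.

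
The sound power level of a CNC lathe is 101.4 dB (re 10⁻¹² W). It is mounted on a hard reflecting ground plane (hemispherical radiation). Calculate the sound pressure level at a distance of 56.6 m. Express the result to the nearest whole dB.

Free-field hemispherical radiation: L_p = L_w − 10·log₁₀(2π·r²), r = 56.6 m.
2π·r² = 2.013e+04 m², 10·log₁₀ of that is 43.038 dB.
L_p = 101.4 − 43.038 = 58.36 dB.

58 dB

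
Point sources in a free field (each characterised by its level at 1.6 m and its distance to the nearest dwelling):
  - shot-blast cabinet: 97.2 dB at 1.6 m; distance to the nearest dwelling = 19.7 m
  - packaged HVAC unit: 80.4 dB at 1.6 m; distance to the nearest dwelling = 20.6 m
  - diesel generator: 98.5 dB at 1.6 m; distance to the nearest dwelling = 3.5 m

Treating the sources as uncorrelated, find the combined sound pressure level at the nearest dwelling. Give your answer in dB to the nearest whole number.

Propagate each source to the receiver with L = L_ref − 20·log₁₀(r/r_ref), then add intensities.
shot-blast cabinet: 97.2 − 20·log₁₀(19.7/1.6) = 97.2 − 21.81 = 75.39 dB.
packaged HVAC unit: 80.4 − 20·log₁₀(20.6/1.6) = 80.4 − 22.19 = 58.21 dB.
diesel generator: 98.5 − 20·log₁₀(3.5/1.6) = 98.5 − 6.80 = 91.70 dB.
Σ 10^(L/10) = 1.515e+09 → L_total = 10·log₁₀(1.515e+09) = 91.80 dB.

92 dB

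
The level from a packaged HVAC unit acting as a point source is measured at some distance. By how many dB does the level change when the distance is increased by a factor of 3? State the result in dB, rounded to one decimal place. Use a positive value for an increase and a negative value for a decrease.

With spherical spreading the level changes by −20·log₁₀(r₂/r₁).
ΔL = −20·log₁₀(3) = -9.54 dB.

-9.5 dB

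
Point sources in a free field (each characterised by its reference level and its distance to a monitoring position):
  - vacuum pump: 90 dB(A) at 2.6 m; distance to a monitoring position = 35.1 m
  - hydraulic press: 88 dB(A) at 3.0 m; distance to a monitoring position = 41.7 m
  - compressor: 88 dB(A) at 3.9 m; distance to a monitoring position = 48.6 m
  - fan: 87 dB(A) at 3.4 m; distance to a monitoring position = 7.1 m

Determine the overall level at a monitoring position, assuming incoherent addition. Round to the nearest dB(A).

81 dB(A)

Apply inverse-square spreading to bring every level to the receiver, then sum 10^(L/10).
vacuum pump: 90 − 20·log₁₀(35.1/2.6) = 90 − 22.61 = 67.39 dB(A).
hydraulic press: 88 − 20·log₁₀(41.7/3.0) = 88 − 22.86 = 65.14 dB(A).
compressor: 88 − 20·log₁₀(48.6/3.9) = 88 − 21.91 = 66.09 dB(A).
fan: 87 − 20·log₁₀(7.1/3.4) = 87 − 6.40 = 80.60 dB(A).
Σ 10^(L/10) = 1.277e+08 → L_total = 10·log₁₀(1.277e+08) = 81.06 dB(A).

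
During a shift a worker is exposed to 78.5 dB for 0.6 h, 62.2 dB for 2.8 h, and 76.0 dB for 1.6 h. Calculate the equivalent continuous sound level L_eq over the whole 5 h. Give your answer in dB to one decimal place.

73.5 dB

The energy average is taken in the linear domain: L_eq = 10·log₁₀[(Σ tᵢ·10^(Lᵢ/10))/T], T = 5 h.
Σ tᵢ·10^(Lᵢ/10) = 0.6·10^(78.5/10) + 2.8·10^(62.2/10) + 1.6·10^(76.0/10) = 1.108e+08.
L_eq = 10·log₁₀(1.108e+08/5) = 73.46 dB.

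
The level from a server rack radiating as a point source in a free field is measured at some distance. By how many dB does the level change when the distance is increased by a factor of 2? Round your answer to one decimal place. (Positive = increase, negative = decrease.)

-6.0 dB

With spherical spreading the level changes by −20·log₁₀(r₂/r₁).
ΔL = −20·log₁₀(2) = -6.02 dB.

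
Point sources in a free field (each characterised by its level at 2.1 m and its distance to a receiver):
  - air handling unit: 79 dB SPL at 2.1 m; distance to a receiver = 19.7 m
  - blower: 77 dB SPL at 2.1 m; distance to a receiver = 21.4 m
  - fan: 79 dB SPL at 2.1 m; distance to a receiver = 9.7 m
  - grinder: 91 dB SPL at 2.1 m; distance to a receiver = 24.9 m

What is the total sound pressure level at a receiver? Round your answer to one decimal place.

First find each source's level at the receiver (point-source: −20·log₁₀(r/r_ref)), then combine on an intensity basis.
air handling unit: 79 − 20·log₁₀(19.7/2.1) = 79 − 19.44 = 59.56 dB SPL.
blower: 77 − 20·log₁₀(21.4/2.1) = 77 − 20.16 = 56.84 dB SPL.
fan: 79 − 20·log₁₀(9.7/2.1) = 79 − 13.29 = 65.71 dB SPL.
grinder: 91 − 20·log₁₀(24.9/2.1) = 91 − 21.48 = 69.52 dB SPL.
Σ 10^(L/10) = 1.406e+07 → L_total = 10·log₁₀(1.406e+07) = 71.48 dB SPL.

71.5 dB SPL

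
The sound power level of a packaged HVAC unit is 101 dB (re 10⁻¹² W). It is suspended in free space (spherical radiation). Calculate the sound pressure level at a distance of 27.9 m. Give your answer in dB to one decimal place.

61.1 dB

L_p = L_w − 10·log₁₀(4π·r²) with r = 27.9 m.
4π·r² = 9782 m², 10·log₁₀ of that is 39.904 dB.
L_p = 101 − 39.904 = 61.10 dB.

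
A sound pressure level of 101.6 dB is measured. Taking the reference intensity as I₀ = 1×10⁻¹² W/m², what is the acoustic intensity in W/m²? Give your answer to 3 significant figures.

L = 10·log₁₀(I/I₀) ⇒ I = I₀·10^(L/10) = 10⁻¹² × 10^10.16.

0.0145 W/m²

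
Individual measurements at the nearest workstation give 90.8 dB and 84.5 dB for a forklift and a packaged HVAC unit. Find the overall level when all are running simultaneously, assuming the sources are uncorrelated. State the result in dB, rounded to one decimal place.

91.7 dB

Incoherent sources combine by intensity addition: L_total = 10·log₁₀(Σ 10^(L_i/10)).
Σ 10^(L/10) = 10^(90.8/10) + 10^(84.5/10) = 1.484e+09.
L_total = 10·log₁₀(1.484e+09) = 91.71 dB.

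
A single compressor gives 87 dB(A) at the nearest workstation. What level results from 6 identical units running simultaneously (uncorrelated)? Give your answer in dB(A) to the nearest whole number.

95 dB(A)

N identical incoherent sources raise the level by 10·log₁₀ N.
L_total = 87 + 10·log₁₀(6) = 87 + 7.782 = 94.78 dB(A).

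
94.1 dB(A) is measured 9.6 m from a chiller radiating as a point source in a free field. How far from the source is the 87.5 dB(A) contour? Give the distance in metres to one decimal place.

20.5 m

Point-source spreading drops the level by 20·log₁₀(r₂/r₁); inverting, r₂/r₁ = 10^(ΔL/20).
r₂ = 9.6·10^((94.1−87.5)/20) = 9.6·10^(6.6/20) = 20.52 m.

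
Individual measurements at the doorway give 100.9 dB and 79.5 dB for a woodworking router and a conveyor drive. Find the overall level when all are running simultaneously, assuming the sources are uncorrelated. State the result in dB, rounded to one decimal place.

Incoherent sources combine by intensity addition: L_total = 10·log₁₀(Σ 10^(L_i/10)).
Σ 10^(L/10) = 10^(100.9/10) + 10^(79.5/10) = 1.239e+10.
L_total = 10·log₁₀(1.239e+10) = 100.93 dB.

100.9 dB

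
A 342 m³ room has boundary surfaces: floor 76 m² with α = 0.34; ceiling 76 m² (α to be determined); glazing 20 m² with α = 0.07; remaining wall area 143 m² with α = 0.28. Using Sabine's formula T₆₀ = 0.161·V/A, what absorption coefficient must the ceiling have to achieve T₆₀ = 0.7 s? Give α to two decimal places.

From T₆₀ = 0.161·V/A, the target T₆₀ = 0.7 s needs A = 0.161·342/0.7 = 78.66 m².
Absorption from the other surfaces = 76·0.34 + 20·0.07 + 143·0.28 = 67.28 m², so the ceiling must supply 11.38 m² over 76 m².
α = 11.38/76 = 0.150.

0.15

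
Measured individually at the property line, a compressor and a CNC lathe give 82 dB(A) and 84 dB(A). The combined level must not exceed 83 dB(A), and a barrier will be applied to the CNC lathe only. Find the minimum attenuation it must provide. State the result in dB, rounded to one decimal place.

Everything except the CNC lathe sums to 10^(82/10) = 1.585e+08 in linear terms, 82.00 dB(A).
The limit corresponds to 10^(83/10) = 1.995e+08; subtracting the fixed part leaves 4.104e+07 for the CNC lathe, i.e. 76.13 dB(A).
So the CNC lathe must be reduced from 84 to 76.13 dB(A): IL = 7.87 dB.

7.9 dB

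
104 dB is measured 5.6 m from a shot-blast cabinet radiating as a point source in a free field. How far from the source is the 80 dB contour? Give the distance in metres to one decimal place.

Point-source spreading drops the level by 20·log₁₀(r₂/r₁); inverting, r₂/r₁ = 10^(ΔL/20).
r₂ = 5.6·10^((104−80)/20) = 5.6·10^(24.0/20) = 88.75 m.

88.8 m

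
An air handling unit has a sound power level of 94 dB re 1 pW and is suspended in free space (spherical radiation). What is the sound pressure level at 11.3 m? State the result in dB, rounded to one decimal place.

L_p = L_w − 10·log₁₀(4π·r²) with r = 11.3 m.
4π·r² = 1605 m², 10·log₁₀ of that is 32.054 dB.
L_p = 94 − 32.054 = 61.95 dB.

61.9 dB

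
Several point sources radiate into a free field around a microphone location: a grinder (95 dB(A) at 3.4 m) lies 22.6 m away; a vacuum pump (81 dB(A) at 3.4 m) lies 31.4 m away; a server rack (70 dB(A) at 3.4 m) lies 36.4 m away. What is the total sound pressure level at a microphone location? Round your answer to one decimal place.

Propagate each source to the receiver with L = L_ref − 20·log₁₀(r/r_ref), then add intensities.
grinder: 95 − 20·log₁₀(22.6/3.4) = 95 − 16.45 = 78.55 dB(A).
vacuum pump: 81 − 20·log₁₀(31.4/3.4) = 81 − 19.31 = 61.69 dB(A).
server rack: 70 − 20·log₁₀(36.4/3.4) = 70 − 20.59 = 49.41 dB(A).
Σ 10^(L/10) = 7.313e+07 → L_total = 10·log₁₀(7.313e+07) = 78.64 dB(A).

78.6 dB(A)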